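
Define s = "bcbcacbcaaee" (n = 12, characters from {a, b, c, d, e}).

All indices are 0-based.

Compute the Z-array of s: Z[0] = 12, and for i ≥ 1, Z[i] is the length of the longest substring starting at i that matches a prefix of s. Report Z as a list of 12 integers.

[12, 0, 2, 0, 0, 0, 2, 0, 0, 0, 0, 0]

Z[0]=12
i=1: fresh scan; Z[1]=0
i=2: fresh scan; Z[2]=2 extend→box=[2,4)
i=3: min(r-i=1, Z[1]=0)=0; Z[3]=0
i=4: fresh scan; Z[4]=0
i=5: fresh scan; Z[5]=0
i=6: fresh scan; Z[6]=2 extend→box=[6,8)
i=7: min(r-i=1, Z[1]=0)=0; Z[7]=0
i=8: fresh scan; Z[8]=0
i=9: fresh scan; Z[9]=0
i=10: fresh scan; Z[10]=0
i=11: fresh scan; Z[11]=0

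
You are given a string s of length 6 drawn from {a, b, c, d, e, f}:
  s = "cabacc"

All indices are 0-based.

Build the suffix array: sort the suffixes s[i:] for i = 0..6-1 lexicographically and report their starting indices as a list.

[1, 3, 2, 5, 0, 4]

rank→(start, suffix):
  0 → (1, 'abacc')
  1 → (3, 'acc')
  2 → (2, 'bacc')
  3 → (5, 'c')
  4 → (0, 'cabacc')
  5 → (4, 'cc')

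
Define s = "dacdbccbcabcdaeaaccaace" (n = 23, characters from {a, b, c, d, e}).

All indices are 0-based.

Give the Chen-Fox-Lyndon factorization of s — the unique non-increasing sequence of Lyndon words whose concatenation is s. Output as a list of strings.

["d", "acdbccbc", "abcdae", "aaccaace"]

emit factor 1: 'd' (i=0, period=1)
emit factor 2: 'acdbccbc' (i=1, period=8)
emit factor 3: 'abcdae' (i=9, period=6)
emit factor 4: 'aaccaace' (i=15, period=8)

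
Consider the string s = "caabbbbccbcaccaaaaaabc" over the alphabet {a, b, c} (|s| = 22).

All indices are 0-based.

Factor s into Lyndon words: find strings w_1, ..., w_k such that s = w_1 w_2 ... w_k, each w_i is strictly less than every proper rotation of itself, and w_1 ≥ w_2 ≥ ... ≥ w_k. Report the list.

emit factor 1: 'c' (i=0, period=1)
emit factor 2: 'aabbbbccbcacc' (i=1, period=13)
emit factor 3: 'aaaaaabc' (i=14, period=8)

["c", "aabbbbccbcacc", "aaaaaabc"]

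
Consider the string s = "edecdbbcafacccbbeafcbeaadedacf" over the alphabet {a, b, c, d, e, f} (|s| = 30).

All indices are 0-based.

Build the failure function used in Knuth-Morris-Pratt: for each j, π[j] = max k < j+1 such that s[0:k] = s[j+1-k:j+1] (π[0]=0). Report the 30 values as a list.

[0, 0, 1, 0, 0, 0, 0, 0, 0, 0, 0, 0, 0, 0, 0, 0, 1, 0, 0, 0, 0, 1, 0, 0, 0, 1, 2, 0, 0, 0]

π[0] = 0
j=1 s[j]='d': π[1]=0 (border '')
j=2 s[j]='e': π[2]=1 (border 'e')
j=3 s[j]='c': k: 1→0; π[3]=0 (border '')
j=4 s[j]='d': π[4]=0 (border '')
j=5 s[j]='b': π[5]=0 (border '')
j=6 s[j]='b': π[6]=0 (border '')
j=7 s[j]='c': π[7]=0 (border '')
j=8 s[j]='a': π[8]=0 (border '')
j=9 s[j]='f': π[9]=0 (border '')
j=10 s[j]='a': π[10]=0 (border '')
j=11 s[j]='c': π[11]=0 (border '')
j=12 s[j]='c': π[12]=0 (border '')
j=13 s[j]='c': π[13]=0 (border '')
j=14 s[j]='b': π[14]=0 (border '')
j=15 s[j]='b': π[15]=0 (border '')
j=16 s[j]='e': π[16]=1 (border 'e')
j=17 s[j]='a': k: 1→0; π[17]=0 (border '')
j=18 s[j]='f': π[18]=0 (border '')
j=19 s[j]='c': π[19]=0 (border '')
j=20 s[j]='b': π[20]=0 (border '')
j=21 s[j]='e': π[21]=1 (border 'e')
j=22 s[j]='a': k: 1→0; π[22]=0 (border '')
j=23 s[j]='a': π[23]=0 (border '')
j=24 s[j]='d': π[24]=0 (border '')
j=25 s[j]='e': π[25]=1 (border 'e')
j=26 s[j]='d': π[26]=2 (border 'ed')
j=27 s[j]='a': k: 2→0; π[27]=0 (border '')
j=28 s[j]='c': π[28]=0 (border '')
j=29 s[j]='f': π[29]=0 (border '')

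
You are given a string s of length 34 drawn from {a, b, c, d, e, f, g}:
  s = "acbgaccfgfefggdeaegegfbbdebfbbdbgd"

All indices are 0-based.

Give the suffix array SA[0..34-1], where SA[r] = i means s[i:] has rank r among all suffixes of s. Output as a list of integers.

sorted suffixes:
  #0 SA[0]=0  'acbgaccfgfefggdeaegegfbbdebfbbdbgd'
  #1 SA[1]=4  'accfgfefggdeaegegfbbdebfbbdbgd'
  #2 SA[2]=16  'aegegfbbdebfbbdbgd'
  #3 SA[3]=28  'bbdbgd'
  #4 SA[4]=22  'bbdebfbbdbgd'
  #5 SA[5]=29  'bdbgd'
  #6 SA[6]=23  'bdebfbbdbgd'
  #7 SA[7]=26  'bfbbdbgd'
  #8 SA[8]=2  'bgaccfgfefggdeaegegfbbdebfbbdbgd'
  #9 SA[9]=31  'bgd'
  #10 SA[10]=1  'cbgaccfgfefggdeaegegfbbdebfbbdbgd'
  #11 SA[11]=5  'ccfgfefggdeaegegfbbdebfbbdbgd'
  #12 SA[12]=6  'cfgfefggdeaegegfbbdebfbbdbgd'
  #13 SA[13]=33  'd'
  #14 SA[14]=30  'dbgd'
  #15 SA[15]=14  'deaegegfbbdebfbbdbgd'
  #16 SA[16]=24  'debfbbdbgd'
  #17 SA[17]=15  'eaegegfbbdebfbbdbgd'
  #18 SA[18]=25  'ebfbbdbgd'
  #19 SA[19]=10  'efggdeaegegfbbdebfbbdbgd'
  #20 SA[20]=17  'egegfbbdebfbbdbgd'
  #21 SA[21]=19  'egfbbdebfbbdbgd'
  #22 SA[22]=27  'fbbdbgd'
  #23 SA[23]=21  'fbbdebfbbdbgd'
  #24 SA[24]=9  'fefggdeaegegfbbdebfbbdbgd'
  #25 SA[25]=7  'fgfefggdeaegegfbbdebfbbdbgd'
  #26 SA[26]=11  'fggdeaegegfbbdebfbbdbgd'
  #27 SA[27]=3  'gaccfgfefggdeaegegfbbdebfbbdbgd'
  #28 SA[28]=32  'gd'
  #29 SA[29]=13  'gdeaegegfbbdebfbbdbgd'
  #30 SA[30]=18  'gegfbbdebfbbdbgd'
  #31 SA[31]=20  'gfbbdebfbbdbgd'
  #32 SA[32]=8  'gfefggdeaegegfbbdebfbbdbgd'
  #33 SA[33]=12  'ggdeaegegfbbdebfbbdbgd'

[0, 4, 16, 28, 22, 29, 23, 26, 2, 31, 1, 5, 6, 33, 30, 14, 24, 15, 25, 10, 17, 19, 27, 21, 9, 7, 11, 3, 32, 13, 18, 20, 8, 12]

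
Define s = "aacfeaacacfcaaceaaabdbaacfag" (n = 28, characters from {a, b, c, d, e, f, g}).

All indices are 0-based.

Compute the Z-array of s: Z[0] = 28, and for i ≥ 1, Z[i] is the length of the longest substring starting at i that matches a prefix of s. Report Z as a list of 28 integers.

Z[0]=28
i=1: fresh scan; Z[1]=1 grow→box=[1,2)
i=2: fresh scan; Z[2]=0
i=3: fresh scan; Z[3]=0
i=4: fresh scan; Z[4]=0
i=5: fresh scan; Z[5]=3 grow→box=[5,8)
i=6: min(r-i=2, Z[1]=1)=1; Z[6]=1
i=7: min(r-i=1, Z[2]=0)=0; Z[7]=0
i=8: fresh scan; Z[8]=1 grow→box=[8,9)
i=9: fresh scan; Z[9]=0
i=10: fresh scan; Z[10]=0
i=11: fresh scan; Z[11]=0
i=12: fresh scan; Z[12]=3 grow→box=[12,15)
i=13: min(r-i=2, Z[1]=1)=1; Z[13]=1
i=14: min(r-i=1, Z[2]=0)=0; Z[14]=0
i=15: fresh scan; Z[15]=0
i=16: fresh scan; Z[16]=2 grow→box=[16,18)
i=17: min(r-i=1, Z[1]=1)=1; Z[17]=2 grow→box=[17,19)
i=18: min(r-i=1, Z[1]=1)=1; Z[18]=1
i=19: fresh scan; Z[19]=0
i=20: fresh scan; Z[20]=0
i=21: fresh scan; Z[21]=0
i=22: fresh scan; Z[22]=4 grow→box=[22,26)
i=23: min(r-i=3, Z[1]=1)=1; Z[23]=1
i=24: min(r-i=2, Z[2]=0)=0; Z[24]=0
i=25: min(r-i=1, Z[3]=0)=0; Z[25]=0
i=26: fresh scan; Z[26]=1 grow→box=[26,27)
i=27: fresh scan; Z[27]=0

[28, 1, 0, 0, 0, 3, 1, 0, 1, 0, 0, 0, 3, 1, 0, 0, 2, 2, 1, 0, 0, 0, 4, 1, 0, 0, 1, 0]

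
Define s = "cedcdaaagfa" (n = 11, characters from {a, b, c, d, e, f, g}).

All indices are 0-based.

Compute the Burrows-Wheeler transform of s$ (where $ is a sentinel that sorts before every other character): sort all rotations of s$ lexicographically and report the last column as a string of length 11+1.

afdaad$cecga

rank  rotation      last
    0  $cedcdaaagfa  a
    1  a$cedcdaaagf  f
    2  aaagfa$cedcd  d
    3  aagfa$cedcda  a
    4  agfa$cedcdaa  a
    5  cdaaagfa$ced  d
    6  cedcdaaagfa$  $
    7  daaagfa$cedc  c
    8  dcdaaagfa$ce  e
    9  edcdaaagfa$c  c
   10  fa$cedcdaaag  g
   11  gfa$cedcdaaa  a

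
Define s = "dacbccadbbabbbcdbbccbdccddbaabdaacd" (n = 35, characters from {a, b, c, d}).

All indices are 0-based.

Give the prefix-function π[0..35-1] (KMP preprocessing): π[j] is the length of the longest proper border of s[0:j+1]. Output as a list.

π[0] = 0
j=1 s[j]='a': π[1]=0 (border '')
j=2 s[j]='c': π[2]=0 (border '')
j=3 s[j]='b': π[3]=0 (border '')
j=4 s[j]='c': π[4]=0 (border '')
j=5 s[j]='c': π[5]=0 (border '')
j=6 s[j]='a': π[6]=0 (border '')
j=7 s[j]='d': π[7]=1 (border 'd')
j=8 s[j]='b': k: 1→0; π[8]=0 (border '')
j=9 s[j]='b': π[9]=0 (border '')
j=10 s[j]='a': π[10]=0 (border '')
j=11 s[j]='b': π[11]=0 (border '')
j=12 s[j]='b': π[12]=0 (border '')
j=13 s[j]='b': π[13]=0 (border '')
j=14 s[j]='c': π[14]=0 (border '')
j=15 s[j]='d': π[15]=1 (border 'd')
j=16 s[j]='b': k: 1→0; π[16]=0 (border '')
j=17 s[j]='b': π[17]=0 (border '')
j=18 s[j]='c': π[18]=0 (border '')
j=19 s[j]='c': π[19]=0 (border '')
j=20 s[j]='b': π[20]=0 (border '')
j=21 s[j]='d': π[21]=1 (border 'd')
j=22 s[j]='c': k: 1→0; π[22]=0 (border '')
j=23 s[j]='c': π[23]=0 (border '')
j=24 s[j]='d': π[24]=1 (border 'd')
j=25 s[j]='d': k: 1→0; π[25]=1 (border 'd')
j=26 s[j]='b': k: 1→0; π[26]=0 (border '')
j=27 s[j]='a': π[27]=0 (border '')
j=28 s[j]='a': π[28]=0 (border '')
j=29 s[j]='b': π[29]=0 (border '')
j=30 s[j]='d': π[30]=1 (border 'd')
j=31 s[j]='a': π[31]=2 (border 'da')
j=32 s[j]='a': k: 2→0; π[32]=0 (border '')
j=33 s[j]='c': π[33]=0 (border '')
j=34 s[j]='d': π[34]=1 (border 'd')

[0, 0, 0, 0, 0, 0, 0, 1, 0, 0, 0, 0, 0, 0, 0, 1, 0, 0, 0, 0, 0, 1, 0, 0, 1, 1, 0, 0, 0, 0, 1, 2, 0, 0, 1]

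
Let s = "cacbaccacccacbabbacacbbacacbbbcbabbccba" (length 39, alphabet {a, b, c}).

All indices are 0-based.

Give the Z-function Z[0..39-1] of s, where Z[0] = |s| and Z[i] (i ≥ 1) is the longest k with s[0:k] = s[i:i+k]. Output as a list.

Z[0]=39
i=1: outside box; Z[1]=0
i=2: outside box; Z[2]=1 scan→box=[2,3)
i=3: outside box; Z[3]=0
i=4: outside box; Z[4]=0
i=5: outside box; Z[5]=1 scan→box=[5,6)
i=6: outside box; Z[6]=3 scan→box=[6,9)
i=7: min(r-i=2, Z[1]=0)=0; Z[7]=0
i=8: min(r-i=1, Z[2]=1)=1; Z[8]=1
i=9: outside box; Z[9]=1 scan→box=[9,10)
i=10: outside box; Z[10]=5 scan→box=[10,15)
i=11: min(r-i=4, Z[1]=0)=0; Z[11]=0
i=12: min(r-i=3, Z[2]=1)=1; Z[12]=1
i=13: min(r-i=2, Z[3]=0)=0; Z[13]=0
i=14: min(r-i=1, Z[4]=0)=0; Z[14]=0
i=15: outside box; Z[15]=0
i=16: outside box; Z[16]=0
i=17: outside box; Z[17]=0
i=18: outside box; Z[18]=4 scan→box=[18,22)
i=19: min(r-i=3, Z[1]=0)=0; Z[19]=0
i=20: min(r-i=2, Z[2]=1)=1; Z[20]=1
i=21: min(r-i=1, Z[3]=0)=0; Z[21]=0
i=22: outside box; Z[22]=0
i=23: outside box; Z[23]=0
i=24: outside box; Z[24]=4 scan→box=[24,28)
i=25: min(r-i=3, Z[1]=0)=0; Z[25]=0
i=26: min(r-i=2, Z[2]=1)=1; Z[26]=1
i=27: min(r-i=1, Z[3]=0)=0; Z[27]=0
i=28: outside box; Z[28]=0
i=29: outside box; Z[29]=0
i=30: outside box; Z[30]=1 scan→box=[30,31)
i=31: outside box; Z[31]=0
i=32: outside box; Z[32]=0
i=33: outside box; Z[33]=0
i=34: outside box; Z[34]=0
i=35: outside box; Z[35]=1 scan→box=[35,36)
i=36: outside box; Z[36]=1 scan→box=[36,37)
i=37: outside box; Z[37]=0
i=38: outside box; Z[38]=0

[39, 0, 1, 0, 0, 1, 3, 0, 1, 1, 5, 0, 1, 0, 0, 0, 0, 0, 4, 0, 1, 0, 0, 0, 4, 0, 1, 0, 0, 0, 1, 0, 0, 0, 0, 1, 1, 0, 0]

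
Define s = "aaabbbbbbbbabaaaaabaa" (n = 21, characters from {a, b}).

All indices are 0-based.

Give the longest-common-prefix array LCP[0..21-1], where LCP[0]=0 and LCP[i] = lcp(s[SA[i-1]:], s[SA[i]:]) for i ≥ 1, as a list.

sorted suffixes:
  #0 SA[0]=20  'a'
  #1 SA[1]=19  'aa'
  #2 SA[2]=13  'aaaaabaa'
  #3 SA[3]=14  'aaaabaa'
  #4 SA[4]=15  'aaabaa'
  #5 SA[5]=0  'aaabbbbbbbbabaaaaabaa'
  #6 SA[6]=16  'aabaa'
  #7 SA[7]=1  'aabbbbbbbbabaaaaabaa'
  #8 SA[8]=17  'abaa'
  #9 SA[9]=11  'abaaaaabaa'
  #10 SA[10]=2  'abbbbbbbbabaaaaabaa'
  #11 SA[11]=18  'baa'
  #12 SA[12]=12  'baaaaabaa'
  #13 SA[13]=10  'babaaaaabaa'
  #14 SA[14]=9  'bbabaaaaabaa'
  #15 SA[15]=8  'bbbabaaaaabaa'
  #16 SA[16]=7  'bbbbabaaaaabaa'
  #17 SA[17]=6  'bbbbbabaaaaabaa'
  #18 SA[18]=5  'bbbbbbabaaaaabaa'
  #19 SA[19]=4  'bbbbbbbabaaaaabaa'
  #20 SA[20]=3  'bbbbbbbbabaaaaabaa'

SA = [20, 19, 13, 14, 15, 0, 16, 1, 17, 11, 2, 18, 12, 10, 9, 8, 7, 6, 5, 4, 3]
rank  pair      lcp
   1  s[20:],s[19:]  1  'a'
   2  s[19:],s[13:]  2  'aa'
   3  s[13:],s[14:]  4  'aaaa'
   4  s[14:],s[15:]  3  'aaa'
   5  s[15:],s[0:]  4  'aaab'
   6  s[0:],s[16:]  2  'aa'
   7  s[16:],s[1:]  3  'aab'
   8  s[1:],s[17:]  1  'a'
   9  s[17:],s[11:]  4  'abaa'
  10  s[11:],s[2:]  2  'ab'
  11  s[2:],s[18:]  0  ''
  12  s[18:],s[12:]  3  'baa'
  13  s[12:],s[10:]  2  'ba'
  14  s[10:],s[9:]  1  'b'
  15  s[9:],s[8:]  2  'bb'
  16  s[8:],s[7:]  3  'bbb'
  17  s[7:],s[6:]  4  'bbbb'
  18  s[6:],s[5:]  5  'bbbbb'
  19  s[5:],s[4:]  6  'bbbbbb'
  20  s[4:],s[3:]  7  'bbbbbbb'

[0, 1, 2, 4, 3, 4, 2, 3, 1, 4, 2, 0, 3, 2, 1, 2, 3, 4, 5, 6, 7]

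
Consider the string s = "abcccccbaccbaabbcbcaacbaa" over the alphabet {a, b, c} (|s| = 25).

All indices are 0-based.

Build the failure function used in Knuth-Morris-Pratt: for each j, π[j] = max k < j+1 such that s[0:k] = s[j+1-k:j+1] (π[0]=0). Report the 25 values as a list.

[0, 0, 0, 0, 0, 0, 0, 0, 1, 0, 0, 0, 1, 1, 2, 0, 0, 0, 0, 1, 1, 0, 0, 1, 1]

π[0] = 0
j=1 s[j]='b': π[1]=0 (border '')
j=2 s[j]='c': π[2]=0 (border '')
j=3 s[j]='c': π[3]=0 (border '')
j=4 s[j]='c': π[4]=0 (border '')
j=5 s[j]='c': π[5]=0 (border '')
j=6 s[j]='c': π[6]=0 (border '')
j=7 s[j]='b': π[7]=0 (border '')
j=8 s[j]='a': π[8]=1 (border 'a')
j=9 s[j]='c': k: 1→0; π[9]=0 (border '')
j=10 s[j]='c': π[10]=0 (border '')
j=11 s[j]='b': π[11]=0 (border '')
j=12 s[j]='a': π[12]=1 (border 'a')
j=13 s[j]='a': k: 1→0; π[13]=1 (border 'a')
j=14 s[j]='b': π[14]=2 (border 'ab')
j=15 s[j]='b': k: 2→0; π[15]=0 (border '')
j=16 s[j]='c': π[16]=0 (border '')
j=17 s[j]='b': π[17]=0 (border '')
j=18 s[j]='c': π[18]=0 (border '')
j=19 s[j]='a': π[19]=1 (border 'a')
j=20 s[j]='a': k: 1→0; π[20]=1 (border 'a')
j=21 s[j]='c': k: 1→0; π[21]=0 (border '')
j=22 s[j]='b': π[22]=0 (border '')
j=23 s[j]='a': π[23]=1 (border 'a')
j=24 s[j]='a': k: 1→0; π[24]=1 (border 'a')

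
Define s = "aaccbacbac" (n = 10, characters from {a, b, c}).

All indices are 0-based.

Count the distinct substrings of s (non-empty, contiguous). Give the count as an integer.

rank | idx | suffix
   0 |   0 | aaccbacbac
   1 |   8 | ac
   2 |   5 | acbac
   3 |   1 | accbacbac
   4 |   7 | bac
   5 |   4 | bacbac
   6 |   9 | c
   7 |   6 | cbac
   8 |   3 | cbacbac
   9 |   2 | ccbacbac

SA = [0, 8, 5, 1, 7, 4, 9, 6, 3, 2]
i: (SA[i-1],SA[i]) lcp shared
  1: (0,8) 1 'a'
  2: (8,5) 2 'ac'
  3: (5,1) 2 'ac'
  4: (1,7) 0 ''
  5: (7,4) 3 'bac'
  6: (4,9) 0 ''
  7: (9,6) 1 'c'
  8: (6,3) 4 'cbac'
  9: (3,2) 1 'c'

n(n+1)/2 = 10·11/2 = 55
Σ LCP = 0 + 1 + 2 + 2 + 0 + 3 + 0 + 1 + 4 + 1 = 14
distinct = 55 − 14 = 41

41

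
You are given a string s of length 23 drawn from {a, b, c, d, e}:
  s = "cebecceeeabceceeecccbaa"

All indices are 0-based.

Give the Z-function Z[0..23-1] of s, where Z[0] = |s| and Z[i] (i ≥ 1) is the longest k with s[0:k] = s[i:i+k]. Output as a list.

[23, 0, 0, 0, 1, 2, 0, 0, 0, 0, 0, 2, 0, 2, 0, 0, 0, 1, 1, 1, 0, 0, 0]

Z[0]=23
i=1: fresh scan; Z[1]=0
i=2: fresh scan; Z[2]=0
i=3: fresh scan; Z[3]=0
i=4: fresh scan; Z[4]=1 extend→box=[4,5)
i=5: fresh scan; Z[5]=2 extend→box=[5,7)
i=6: min(r-i=1, Z[1]=0)=0; Z[6]=0
i=7: fresh scan; Z[7]=0
i=8: fresh scan; Z[8]=0
i=9: fresh scan; Z[9]=0
i=10: fresh scan; Z[10]=0
i=11: fresh scan; Z[11]=2 extend→box=[11,13)
i=12: min(r-i=1, Z[1]=0)=0; Z[12]=0
i=13: fresh scan; Z[13]=2 extend→box=[13,15)
i=14: min(r-i=1, Z[1]=0)=0; Z[14]=0
i=15: fresh scan; Z[15]=0
i=16: fresh scan; Z[16]=0
i=17: fresh scan; Z[17]=1 extend→box=[17,18)
i=18: fresh scan; Z[18]=1 extend→box=[18,19)
i=19: fresh scan; Z[19]=1 extend→box=[19,20)
i=20: fresh scan; Z[20]=0
i=21: fresh scan; Z[21]=0
i=22: fresh scan; Z[22]=0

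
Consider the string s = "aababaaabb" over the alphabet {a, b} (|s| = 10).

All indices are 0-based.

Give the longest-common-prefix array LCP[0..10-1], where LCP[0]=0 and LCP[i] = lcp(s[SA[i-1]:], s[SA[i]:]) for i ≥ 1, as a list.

rank→(start, suffix):
  0 → (5, 'aaabb')
  1 → (0, 'aababaaabb')
  2 → (6, 'aabb')
  3 → (3, 'abaaabb')
  4 → (1, 'ababaaabb')
  5 → (7, 'abb')
  6 → (9, 'b')
  7 → (4, 'baaabb')
  8 → (2, 'babaaabb')
  9 → (8, 'bb')

SA = [5, 0, 6, 3, 1, 7, 9, 4, 2, 8]
rank  pair      lcp
   1  s[5:],s[0:]  2  'aa'
   2  s[0:],s[6:]  3  'aab'
   3  s[6:],s[3:]  1  'a'
   4  s[3:],s[1:]  3  'aba'
   5  s[1:],s[7:]  2  'ab'
   6  s[7:],s[9:]  0  ''
   7  s[9:],s[4:]  1  'b'
   8  s[4:],s[2:]  2  'ba'
   9  s[2:],s[8:]  1  'b'

[0, 2, 3, 1, 3, 2, 0, 1, 2, 1]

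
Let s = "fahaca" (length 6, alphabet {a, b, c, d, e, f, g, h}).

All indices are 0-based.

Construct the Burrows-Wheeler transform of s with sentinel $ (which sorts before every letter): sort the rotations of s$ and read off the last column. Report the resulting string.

rank  rotation last
    0  $fahaca  a
    1  a$fahac  c
    2  aca$fah  h
    3  ahaca$f  f
    4  ca$faha  a
    5  fahaca$  $
    6  haca$fa  a

achfa$a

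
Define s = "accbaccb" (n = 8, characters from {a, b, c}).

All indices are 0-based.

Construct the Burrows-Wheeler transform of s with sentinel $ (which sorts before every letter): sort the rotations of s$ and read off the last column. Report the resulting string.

rank  rotation   last
    0  $accbaccb  b
    1  accb$accb  b
    2  accbaccb$  $
    3  b$accbacc  c
    4  baccb$acc  c
    5  cb$accbac  c
    6  cbaccb$ac  c
    7  ccb$accba  a
    8  ccbaccb$a  a

bb$ccccaa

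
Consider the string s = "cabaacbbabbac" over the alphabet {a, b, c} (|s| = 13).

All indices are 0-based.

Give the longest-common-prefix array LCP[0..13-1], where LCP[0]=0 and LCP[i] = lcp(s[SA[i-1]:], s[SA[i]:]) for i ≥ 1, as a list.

rank→(start, suffix):
  0 → (3, 'aacbbabbac')
  1 → (1, 'abaacbbabbac')
  2 → (8, 'abbac')
  3 → (11, 'ac')
  4 → (4, 'acbbabbac')
  5 → (2, 'baacbbabbac')
  6 → (7, 'babbac')
  7 → (10, 'bac')
  8 → (6, 'bbabbac')
  9 → (9, 'bbac')
  10 → (12, 'c')
  11 → (0, 'cabaacbbabbac')
  12 → (5, 'cbbabbac')

SA = [3, 1, 8, 11, 4, 2, 7, 10, 6, 9, 12, 0, 5]
rank  pair      lcp
   1  s[3:],s[1:]  1  'a'
   2  s[1:],s[8:]  2  'ab'
   3  s[8:],s[11:]  1  'a'
   4  s[11:],s[4:]  2  'ac'
   5  s[4:],s[2:]  0  ''
   6  s[2:],s[7:]  2  'ba'
   7  s[7:],s[10:]  2  'ba'
   8  s[10:],s[6:]  1  'b'
   9  s[6:],s[9:]  3  'bba'
  10  s[9:],s[12:]  0  ''
  11  s[12:],s[0:]  1  'c'
  12  s[0:],s[5:]  1  'c'

[0, 1, 2, 1, 2, 0, 2, 2, 1, 3, 0, 1, 1]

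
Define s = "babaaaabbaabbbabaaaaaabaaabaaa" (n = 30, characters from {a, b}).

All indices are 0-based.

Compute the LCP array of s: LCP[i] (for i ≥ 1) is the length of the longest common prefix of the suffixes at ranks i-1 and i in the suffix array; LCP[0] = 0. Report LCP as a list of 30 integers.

sorted suffixes:
  #0 SA[0]=29  'a'
  #1 SA[1]=28  'aa'
  #2 SA[2]=27  'aaa'
  #3 SA[3]=16  'aaaaaabaaabaaa'
  #4 SA[4]=17  'aaaaabaaabaaa'
  #5 SA[5]=18  'aaaabaaabaaa'
  #6 SA[6]=3  'aaaabbaabbbabaaaaaabaaabaaa'
  #7 SA[7]=23  'aaabaaa'
  #8 SA[8]=19  'aaabaaabaaa'
  #9 SA[9]=4  'aaabbaabbbabaaaaaabaaabaaa'
  #10 SA[10]=24  'aabaaa'
  #11 SA[11]=20  'aabaaabaaa'
  #12 SA[12]=5  'aabbaabbbabaaaaaabaaabaaa'
  #13 SA[13]=9  'aabbbabaaaaaabaaabaaa'
  #14 SA[14]=25  'abaaa'
  #15 SA[15]=14  'abaaaaaabaaabaaa'
  #16 SA[16]=1  'abaaaabbaabbbabaaaaaabaaabaaa'
  #17 SA[17]=21  'abaaabaaa'
  #18 SA[18]=6  'abbaabbbabaaaaaabaaabaaa'
  #19 SA[19]=10  'abbbabaaaaaabaaabaaa'
  #20 SA[20]=26  'baaa'
  #21 SA[21]=15  'baaaaaabaaabaaa'
  #22 SA[22]=2  'baaaabbaabbbabaaaaaabaaabaaa'
  #23 SA[23]=22  'baaabaaa'
  #24 SA[24]=8  'baabbbabaaaaaabaaabaaa'
  #25 SA[25]=13  'babaaaaaabaaabaaa'
  #26 SA[26]=0  'babaaaabbaabbbabaaaaaabaaabaaa'
  #27 SA[27]=7  'bbaabbbabaaaaaabaaabaaa'
  #28 SA[28]=12  'bbabaaaaaabaaabaaa'
  #29 SA[29]=11  'bbbabaaaaaabaaabaaa'

SA = [29, 28, 27, 16, 17, 18, 3, 23, 19, 4, 24, 20, 5, 9, 25, 14, 1, 21, 6, 10, 26, 15, 2, 22, 8, 13, 0, 7, 12, 11]
rank  pair      lcp
   1  s[29:],s[28:]  1  'a'
   2  s[28:],s[27:]  2  'aa'
   3  s[27:],s[16:]  3  'aaa'
   4  s[16:],s[17:]  5  'aaaaa'
   5  s[17:],s[18:]  4  'aaaa'
   6  s[18:],s[3:]  5  'aaaab'
   7  s[3:],s[23:]  3  'aaa'
   8  s[23:],s[19:]  7  'aaabaaa'
   9  s[19:],s[4:]  4  'aaab'
  10  s[4:],s[24:]  2  'aa'
  11  s[24:],s[20:]  6  'aabaaa'
  12  s[20:],s[5:]  3  'aab'
  13  s[5:],s[9:]  4  'aabb'
  14  s[9:],s[25:]  1  'a'
  15  s[25:],s[14:]  5  'abaaa'
  16  s[14:],s[1:]  6  'abaaaa'
  17  s[1:],s[21:]  5  'abaaa'
  18  s[21:],s[6:]  2  'ab'
  19  s[6:],s[10:]  3  'abb'
  20  s[10:],s[26:]  0  ''
  21  s[26:],s[15:]  4  'baaa'
  22  s[15:],s[2:]  5  'baaaa'
  23  s[2:],s[22:]  4  'baaa'
  24  s[22:],s[8:]  3  'baa'
  25  s[8:],s[13:]  2  'ba'
  26  s[13:],s[0:]  7  'babaaaa'
  27  s[0:],s[7:]  1  'b'
  28  s[7:],s[12:]  3  'bba'
  29  s[12:],s[11:]  2  'bb'

[0, 1, 2, 3, 5, 4, 5, 3, 7, 4, 2, 6, 3, 4, 1, 5, 6, 5, 2, 3, 0, 4, 5, 4, 3, 2, 7, 1, 3, 2]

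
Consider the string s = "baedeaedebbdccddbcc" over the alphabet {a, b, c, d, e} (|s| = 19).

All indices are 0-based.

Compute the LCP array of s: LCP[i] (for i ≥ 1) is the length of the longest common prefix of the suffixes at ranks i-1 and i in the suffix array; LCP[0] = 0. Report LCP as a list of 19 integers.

[0, 4, 0, 1, 1, 1, 0, 1, 2, 1, 0, 1, 1, 1, 2, 0, 1, 1, 3]

rank→(start, suffix):
  0 → (1, 'aedeaedebbdccddbcc')
  1 → (5, 'aedebbdccddbcc')
  2 → (0, 'baedeaedebbdccddbcc')
  3 → (9, 'bbdccddbcc')
  4 → (16, 'bcc')
  5 → (10, 'bdccddbcc')
  6 → (18, 'c')
  7 → (17, 'cc')
  8 → (12, 'ccddbcc')
  9 → (13, 'cddbcc')
  10 → (15, 'dbcc')
  11 → (11, 'dccddbcc')
  12 → (14, 'ddbcc')
  13 → (3, 'deaedebbdccddbcc')
  14 → (7, 'debbdccddbcc')
  15 → (4, 'eaedebbdccddbcc')
  16 → (8, 'ebbdccddbcc')
  17 → (2, 'edeaedebbdccddbcc')
  18 → (6, 'edebbdccddbcc')

SA = [1, 5, 0, 9, 16, 10, 18, 17, 12, 13, 15, 11, 14, 3, 7, 4, 8, 2, 6]
i: (SA[i-1],SA[i]) lcp shared
  1: (1,5) 4 'aede'
  2: (5,0) 0 ''
  3: (0,9) 1 'b'
  4: (9,16) 1 'b'
  5: (16,10) 1 'b'
  6: (10,18) 0 ''
  7: (18,17) 1 'c'
  8: (17,12) 2 'cc'
  9: (12,13) 1 'c'
  10: (13,15) 0 ''
  11: (15,11) 1 'd'
  12: (11,14) 1 'd'
  13: (14,3) 1 'd'
  14: (3,7) 2 'de'
  15: (7,4) 0 ''
  16: (4,8) 1 'e'
  17: (8,2) 1 'e'
  18: (2,6) 3 'ede'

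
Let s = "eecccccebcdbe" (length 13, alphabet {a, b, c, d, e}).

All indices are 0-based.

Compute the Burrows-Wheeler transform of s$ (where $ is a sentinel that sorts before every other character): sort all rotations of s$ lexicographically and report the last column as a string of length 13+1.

rank  rotation        last
    0  $eecccccebcdbe  e
    1  bcdbe$eeccccce  e
    2  be$eecccccebcd  d
    3  cccccebcdbe$ee  e
    4  ccccebcdbe$eec  c
    5  cccebcdbe$eecc  c
    6  ccebcdbe$eeccc  c
    7  cdbe$eeccccceb  b
    8  cebcdbe$eecccc  c
    9  dbe$eecccccebc  c
   10  e$eecccccebcdb  b
   11  ebcdbe$eeccccc  c
   12  ecccccebcdbe$e  e
   13  eecccccebcdbe$  $

eedecccbccbce$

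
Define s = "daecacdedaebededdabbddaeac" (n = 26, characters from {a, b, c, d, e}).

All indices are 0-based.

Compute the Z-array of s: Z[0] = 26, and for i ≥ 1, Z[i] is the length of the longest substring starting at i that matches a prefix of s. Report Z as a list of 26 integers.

[26, 0, 0, 0, 0, 0, 1, 0, 3, 0, 0, 0, 0, 1, 0, 1, 2, 0, 0, 0, 1, 3, 0, 0, 0, 0]

Z[0]=26
i=1: outside box; Z[1]=0
i=2: outside box; Z[2]=0
i=3: outside box; Z[3]=0
i=4: outside box; Z[4]=0
i=5: outside box; Z[5]=0
i=6: outside box; Z[6]=1 extend→box=[6,7)
i=7: outside box; Z[7]=0
i=8: outside box; Z[8]=3 extend→box=[8,11)
i=9: min(r-i=2, Z[1]=0)=0; Z[9]=0
i=10: min(r-i=1, Z[2]=0)=0; Z[10]=0
i=11: outside box; Z[11]=0
i=12: outside box; Z[12]=0
i=13: outside box; Z[13]=1 extend→box=[13,14)
i=14: outside box; Z[14]=0
i=15: outside box; Z[15]=1 extend→box=[15,16)
i=16: outside box; Z[16]=2 extend→box=[16,18)
i=17: min(r-i=1, Z[1]=0)=0; Z[17]=0
i=18: outside box; Z[18]=0
i=19: outside box; Z[19]=0
i=20: outside box; Z[20]=1 extend→box=[20,21)
i=21: outside box; Z[21]=3 extend→box=[21,24)
i=22: min(r-i=2, Z[1]=0)=0; Z[22]=0
i=23: min(r-i=1, Z[2]=0)=0; Z[23]=0
i=24: outside box; Z[24]=0
i=25: outside box; Z[25]=0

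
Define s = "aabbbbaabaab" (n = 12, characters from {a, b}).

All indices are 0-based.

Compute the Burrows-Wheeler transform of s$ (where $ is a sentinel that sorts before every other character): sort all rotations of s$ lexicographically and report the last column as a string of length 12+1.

rank  rotation       last
    0  $aabbbbaabaab  b
    1  aab$aabbbbaab  b
    2  aabaab$aabbbb  b
    3  aabbbbaabaab$  $
    4  ab$aabbbbaaba  a
    5  abaab$aabbbba  a
    6  abbbbaabaab$a  a
    7  b$aabbbbaabaa  a
    8  baab$aabbbbaa  a
    9  baabaab$aabbb  b
   10  bbaabaab$aabb  b
   11  bbbaabaab$aab  b
   12  bbbbaabaab$aa  a

bbb$aaaaabbba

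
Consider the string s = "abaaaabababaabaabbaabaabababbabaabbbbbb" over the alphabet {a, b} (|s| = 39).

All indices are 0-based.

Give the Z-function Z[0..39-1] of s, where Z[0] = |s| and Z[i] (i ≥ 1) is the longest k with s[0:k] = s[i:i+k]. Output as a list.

[39, 0, 1, 1, 1, 3, 0, 3, 0, 4, 0, 1, 4, 0, 1, 2, 0, 0, 1, 4, 0, 1, 3, 0, 3, 0, 2, 0, 0, 4, 0, 1, 2, 0, 0, 0, 0, 0, 0]

Z[0]=39
i=1: fresh scan; Z[1]=0
i=2: fresh scan; Z[2]=1 scan→box=[2,3)
i=3: fresh scan; Z[3]=1 scan→box=[3,4)
i=4: fresh scan; Z[4]=1 scan→box=[4,5)
i=5: fresh scan; Z[5]=3 scan→box=[5,8)
i=6: min(r-i=2, Z[1]=0)=0; Z[6]=0
i=7: min(r-i=1, Z[2]=1)=1; Z[7]=3 scan→box=[7,10)
i=8: min(r-i=2, Z[1]=0)=0; Z[8]=0
i=9: min(r-i=1, Z[2]=1)=1; Z[9]=4 scan→box=[9,13)
i=10: min(r-i=3, Z[1]=0)=0; Z[10]=0
i=11: min(r-i=2, Z[2]=1)=1; Z[11]=1
i=12: min(r-i=1, Z[3]=1)=1; Z[12]=4 scan→box=[12,16)
i=13: min(r-i=3, Z[1]=0)=0; Z[13]=0
i=14: min(r-i=2, Z[2]=1)=1; Z[14]=1
i=15: min(r-i=1, Z[3]=1)=1; Z[15]=2 scan→box=[15,17)
i=16: min(r-i=1, Z[1]=0)=0; Z[16]=0
i=17: fresh scan; Z[17]=0
i=18: fresh scan; Z[18]=1 scan→box=[18,19)
i=19: fresh scan; Z[19]=4 scan→box=[19,23)
i=20: min(r-i=3, Z[1]=0)=0; Z[20]=0
i=21: min(r-i=2, Z[2]=1)=1; Z[21]=1
i=22: min(r-i=1, Z[3]=1)=1; Z[22]=3 scan→box=[22,25)
i=23: min(r-i=2, Z[1]=0)=0; Z[23]=0
i=24: min(r-i=1, Z[2]=1)=1; Z[24]=3 scan→box=[24,27)
i=25: min(r-i=2, Z[1]=0)=0; Z[25]=0
i=26: min(r-i=1, Z[2]=1)=1; Z[26]=2 scan→box=[26,28)
i=27: min(r-i=1, Z[1]=0)=0; Z[27]=0
i=28: fresh scan; Z[28]=0
i=29: fresh scan; Z[29]=4 scan→box=[29,33)
i=30: min(r-i=3, Z[1]=0)=0; Z[30]=0
i=31: min(r-i=2, Z[2]=1)=1; Z[31]=1
i=32: min(r-i=1, Z[3]=1)=1; Z[32]=2 scan→box=[32,34)
i=33: min(r-i=1, Z[1]=0)=0; Z[33]=0
i=34: fresh scan; Z[34]=0
i=35: fresh scan; Z[35]=0
i=36: fresh scan; Z[36]=0
i=37: fresh scan; Z[37]=0
i=38: fresh scan; Z[38]=0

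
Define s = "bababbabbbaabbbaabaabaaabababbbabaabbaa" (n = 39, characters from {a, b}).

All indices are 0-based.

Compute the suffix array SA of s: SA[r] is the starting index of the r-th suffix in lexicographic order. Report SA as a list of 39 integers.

[38, 37, 21, 18, 15, 22, 33, 10, 19, 16, 31, 23, 1, 25, 34, 3, 11, 6, 27, 36, 20, 17, 14, 32, 9, 30, 0, 24, 2, 5, 26, 35, 13, 8, 29, 4, 12, 7, 28]

rank→(start, suffix):
  0 → (38, 'a')
  1 → (37, 'aa')
  2 → (21, 'aaabababbbabaabbaa')
  3 → (18, 'aabaaabababbbabaabbaa')
  4 → (15, 'aabaabaaabababbbabaabbaa')
  5 → (22, 'aabababbbabaabbaa')
  6 → (33, 'aabbaa')
  7 → (10, 'aabbbaabaabaaabababbbabaabbaa')
  8 → (19, 'abaaabababbbabaabbaa')
  9 → (16, 'abaabaaabababbbabaabbaa')
  10 → (31, 'abaabbaa')
  11 → (23, 'abababbbabaabbaa')
  12 → (1, 'ababbabbbaabbbaabaabaaabababbbabaabbaa')
  13 → (25, 'ababbbabaabbaa')
  14 → (34, 'abbaa')
  15 → (3, 'abbabbbaabbbaabaabaaabababbbabaabbaa')
  16 → (11, 'abbbaabaabaaabababbbabaabbaa')
  17 → (6, 'abbbaabbbaabaabaaabababbbabaabbaa')
  18 → (27, 'abbbabaabbaa')
  19 → (36, 'baa')
  20 → (20, 'baaabababbbabaabbaa')
  21 → (17, 'baabaaabababbbabaabbaa')
  22 → (14, 'baabaabaaabababbbabaabbaa')
  23 → (32, 'baabbaa')
  24 → (9, 'baabbbaabaabaaabababbbabaabbaa')
  25 → (30, 'babaabbaa')
  26 → (0, 'bababbabbbaabbbaabaabaaabababbbabaabbaa')
  27 → (24, 'bababbbabaabbaa')
  28 → (2, 'babbabbbaabbbaabaabaaabababbbabaabbaa')
  29 → (5, 'babbbaabbbaabaabaaabababbbabaabbaa')
  30 → (26, 'babbbabaabbaa')
  31 → (35, 'bbaa')
  32 → (13, 'bbaabaabaaabababbbabaabbaa')
  33 → (8, 'bbaabbbaabaabaaabababbbabaabbaa')
  34 → (29, 'bbabaabbaa')
  35 → (4, 'bbabbbaabbbaabaabaaabababbbabaabbaa')
  36 → (12, 'bbbaabaabaaabababbbabaabbaa')
  37 → (7, 'bbbaabbbaabaabaaabababbbabaabbaa')
  38 → (28, 'bbbabaabbaa')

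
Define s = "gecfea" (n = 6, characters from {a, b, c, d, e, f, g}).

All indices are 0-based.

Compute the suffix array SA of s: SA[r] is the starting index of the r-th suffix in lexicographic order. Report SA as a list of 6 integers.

sorted suffixes:
  #0 SA[0]=5  'a'
  #1 SA[1]=2  'cfea'
  #2 SA[2]=4  'ea'
  #3 SA[3]=1  'ecfea'
  #4 SA[4]=3  'fea'
  #5 SA[5]=0  'gecfea'

[5, 2, 4, 1, 3, 0]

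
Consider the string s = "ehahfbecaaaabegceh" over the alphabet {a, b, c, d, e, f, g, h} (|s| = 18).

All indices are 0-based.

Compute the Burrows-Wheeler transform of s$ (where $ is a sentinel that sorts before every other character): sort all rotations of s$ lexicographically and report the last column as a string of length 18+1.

hcaaahfaegbbc$heeea

rank  rotation             last
    0  $ehahfbecaaaabegceh  h
    1  aaaabegceh$ehahfbec  c
    2  aaabegceh$ehahfbeca  a
    3  aabegceh$ehahfbecaa  a
    4  abegceh$ehahfbecaaa  a
    5  ahfbecaaaabegceh$eh  h
    6  becaaaabegceh$ehahf  f
    7  begceh$ehahfbecaaaa  a
    8  caaaabegceh$ehahfbe  e
    9  ceh$ehahfbecaaaabeg  g
   10  ecaaaabegceh$ehahfb  b
   11  egceh$ehahfbecaaaab  b
   12  eh$ehahfbecaaaabegc  c
   13  ehahfbecaaaabegceh$  $
   14  fbecaaaabegceh$ehah  h
   15  gceh$ehahfbecaaaabe  e
   16  h$ehahfbecaaaabegce  e
   17  hahfbecaaaabegceh$e  e
   18  hfbecaaaabegceh$eha  a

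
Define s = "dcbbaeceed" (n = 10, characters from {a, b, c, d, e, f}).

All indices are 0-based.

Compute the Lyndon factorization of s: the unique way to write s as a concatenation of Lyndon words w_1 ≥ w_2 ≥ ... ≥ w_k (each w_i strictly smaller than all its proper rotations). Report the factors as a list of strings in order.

["d", "c", "b", "b", "aeceed"]

emit factor 1: 'd' (i=0, period=1)
emit factor 2: 'c' (i=1, period=1)
emit factor 3: 'b' (i=2, period=1)
emit factor 4: 'b' (i=3, period=1)
emit factor 5: 'aeceed' (i=4, period=6)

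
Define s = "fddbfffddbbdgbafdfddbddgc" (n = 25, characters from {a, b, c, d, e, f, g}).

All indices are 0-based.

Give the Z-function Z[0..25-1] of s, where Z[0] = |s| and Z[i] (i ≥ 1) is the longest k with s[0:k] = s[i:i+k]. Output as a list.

[25, 0, 0, 0, 1, 1, 4, 0, 0, 0, 0, 0, 0, 0, 0, 2, 0, 4, 0, 0, 0, 0, 0, 0, 0]

Z[0]=25
i=1: outside box; Z[1]=0
i=2: outside box; Z[2]=0
i=3: outside box; Z[3]=0
i=4: outside box; Z[4]=1 scan→box=[4,5)
i=5: outside box; Z[5]=1 scan→box=[5,6)
i=6: outside box; Z[6]=4 scan→box=[6,10)
i=7: min(r-i=3, Z[1]=0)=0; Z[7]=0
i=8: min(r-i=2, Z[2]=0)=0; Z[8]=0
i=9: min(r-i=1, Z[3]=0)=0; Z[9]=0
i=10: outside box; Z[10]=0
i=11: outside box; Z[11]=0
i=12: outside box; Z[12]=0
i=13: outside box; Z[13]=0
i=14: outside box; Z[14]=0
i=15: outside box; Z[15]=2 scan→box=[15,17)
i=16: min(r-i=1, Z[1]=0)=0; Z[16]=0
i=17: outside box; Z[17]=4 scan→box=[17,21)
i=18: min(r-i=3, Z[1]=0)=0; Z[18]=0
i=19: min(r-i=2, Z[2]=0)=0; Z[19]=0
i=20: min(r-i=1, Z[3]=0)=0; Z[20]=0
i=21: outside box; Z[21]=0
i=22: outside box; Z[22]=0
i=23: outside box; Z[23]=0
i=24: outside box; Z[24]=0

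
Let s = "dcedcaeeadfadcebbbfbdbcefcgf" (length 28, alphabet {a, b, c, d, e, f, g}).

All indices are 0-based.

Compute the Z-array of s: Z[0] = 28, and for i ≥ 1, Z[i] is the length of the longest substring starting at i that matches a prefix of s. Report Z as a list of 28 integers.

Z[0]=28
i=1: outside box; Z[1]=0
i=2: outside box; Z[2]=0
i=3: outside box; Z[3]=2 grow→box=[3,5)
i=4: min(r-i=1, Z[1]=0)=0; Z[4]=0
i=5: outside box; Z[5]=0
i=6: outside box; Z[6]=0
i=7: outside box; Z[7]=0
i=8: outside box; Z[8]=0
i=9: outside box; Z[9]=1 grow→box=[9,10)
i=10: outside box; Z[10]=0
i=11: outside box; Z[11]=0
i=12: outside box; Z[12]=3 grow→box=[12,15)
i=13: min(r-i=2, Z[1]=0)=0; Z[13]=0
i=14: min(r-i=1, Z[2]=0)=0; Z[14]=0
i=15: outside box; Z[15]=0
i=16: outside box; Z[16]=0
i=17: outside box; Z[17]=0
i=18: outside box; Z[18]=0
i=19: outside box; Z[19]=0
i=20: outside box; Z[20]=1 grow→box=[20,21)
i=21: outside box; Z[21]=0
i=22: outside box; Z[22]=0
i=23: outside box; Z[23]=0
i=24: outside box; Z[24]=0
i=25: outside box; Z[25]=0
i=26: outside box; Z[26]=0
i=27: outside box; Z[27]=0

[28, 0, 0, 2, 0, 0, 0, 0, 0, 1, 0, 0, 3, 0, 0, 0, 0, 0, 0, 0, 1, 0, 0, 0, 0, 0, 0, 0]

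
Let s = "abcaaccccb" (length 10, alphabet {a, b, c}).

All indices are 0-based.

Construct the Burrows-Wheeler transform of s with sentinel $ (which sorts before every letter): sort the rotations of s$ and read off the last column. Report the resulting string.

bc$acabccca

rank  rotation     last
    0  $abcaaccccb  b
    1  aaccccb$abc  c
    2  abcaaccccb$  $
    3  accccb$abca  a
    4  b$abcaacccc  c
    5  bcaaccccb$a  a
    6  caaccccb$ab  b
    7  cb$abcaaccc  c
    8  ccb$abcaacc  c
    9  cccb$abcaac  c
   10  ccccb$abcaa  a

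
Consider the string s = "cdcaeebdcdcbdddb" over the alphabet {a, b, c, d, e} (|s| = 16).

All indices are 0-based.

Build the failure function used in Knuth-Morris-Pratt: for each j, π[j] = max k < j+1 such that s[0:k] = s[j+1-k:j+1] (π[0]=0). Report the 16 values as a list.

π[0] = 0
j=1 s[j]='d': π[1]=0 (border '')
j=2 s[j]='c': π[2]=1 (border 'c')
j=3 s[j]='a': k: 1→0; π[3]=0 (border '')
j=4 s[j]='e': π[4]=0 (border '')
j=5 s[j]='e': π[5]=0 (border '')
j=6 s[j]='b': π[6]=0 (border '')
j=7 s[j]='d': π[7]=0 (border '')
j=8 s[j]='c': π[8]=1 (border 'c')
j=9 s[j]='d': π[9]=2 (border 'cd')
j=10 s[j]='c': π[10]=3 (border 'cdc')
j=11 s[j]='b': k: 3→1→0; π[11]=0 (border '')
j=12 s[j]='d': π[12]=0 (border '')
j=13 s[j]='d': π[13]=0 (border '')
j=14 s[j]='d': π[14]=0 (border '')
j=15 s[j]='b': π[15]=0 (border '')

[0, 0, 1, 0, 0, 0, 0, 0, 1, 2, 3, 0, 0, 0, 0, 0]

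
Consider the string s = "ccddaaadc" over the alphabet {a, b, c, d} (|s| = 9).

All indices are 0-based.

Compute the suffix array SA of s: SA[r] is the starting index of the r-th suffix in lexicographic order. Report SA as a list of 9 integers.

[4, 5, 6, 8, 0, 1, 3, 7, 2]

rank→(start, suffix):
  0 → (4, 'aaadc')
  1 → (5, 'aadc')
  2 → (6, 'adc')
  3 → (8, 'c')
  4 → (0, 'ccddaaadc')
  5 → (1, 'cddaaadc')
  6 → (3, 'daaadc')
  7 → (7, 'dc')
  8 → (2, 'ddaaadc')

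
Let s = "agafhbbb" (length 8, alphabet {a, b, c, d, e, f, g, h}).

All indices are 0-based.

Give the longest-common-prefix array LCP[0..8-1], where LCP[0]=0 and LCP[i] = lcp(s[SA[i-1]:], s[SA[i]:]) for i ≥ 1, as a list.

[0, 1, 0, 1, 2, 0, 0, 0]

rank→(start, suffix):
  0 → (2, 'afhbbb')
  1 → (0, 'agafhbbb')
  2 → (7, 'b')
  3 → (6, 'bb')
  4 → (5, 'bbb')
  5 → (3, 'fhbbb')
  6 → (1, 'gafhbbb')
  7 → (4, 'hbbb')

SA = [2, 0, 7, 6, 5, 3, 1, 4]
i: (SA[i-1],SA[i]) lcp shared
  1: (2,0) 1 'a'
  2: (0,7) 0 ''
  3: (7,6) 1 'b'
  4: (6,5) 2 'bb'
  5: (5,3) 0 ''
  6: (3,1) 0 ''
  7: (1,4) 0 ''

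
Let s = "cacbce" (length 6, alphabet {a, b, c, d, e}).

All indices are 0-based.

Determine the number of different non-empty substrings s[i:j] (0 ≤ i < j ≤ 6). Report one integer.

sorted suffixes:
  #0 SA[0]=1  'acbce'
  #1 SA[1]=3  'bce'
  #2 SA[2]=0  'cacbce'
  #3 SA[3]=2  'cbce'
  #4 SA[4]=4  'ce'
  #5 SA[5]=5  'e'

SA = [1, 3, 0, 2, 4, 5]
i: (SA[i-1],SA[i]) lcp shared
  1: (1,3) 0 ''
  2: (3,0) 0 ''
  3: (0,2) 1 'c'
  4: (2,4) 1 'c'
  5: (4,5) 0 ''

n(n+1)/2 = 6·7/2 = 21
Σ LCP = 0 + 0 + 0 + 1 + 1 + 0 = 2
distinct = 21 − 2 = 19

19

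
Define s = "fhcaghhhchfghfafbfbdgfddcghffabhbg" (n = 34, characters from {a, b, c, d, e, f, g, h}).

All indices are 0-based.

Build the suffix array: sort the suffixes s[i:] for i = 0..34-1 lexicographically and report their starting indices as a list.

rank | idx | suffix
   0 |  29 | abhbg
   1 |  14 | afbfbdgfddcghffabhbg
   2 |   3 | aghhhchfghfafbfbdgfddcghffabhbg
   3 |  18 | bdgfddcghffabhbg
   4 |  16 | bfbdgfddcghffabhbg
   5 |  32 | bg
   6 |  30 | bhbg
   7 |   2 | caghhhchfghfafbfbdgfddcghffabhbg
   8 |  24 | cghffabhbg
   9 |   8 | chfghfafbfbdgfddcghffabhbg
  10 |  23 | dcghffabhbg
  11 |  22 | ddcghffabhbg
  12 |  19 | dgfddcghffabhbg
  13 |  28 | fabhbg
  14 |  13 | fafbfbdgfddcghffabhbg
  15 |  17 | fbdgfddcghffabhbg
  16 |  15 | fbfbdgfddcghffabhbg
  17 |  21 | fddcghffabhbg
  18 |  27 | ffabhbg
  19 |  10 | fghfafbfbdgfddcghffabhbg
  20 |   0 | fhcaghhhchfghfafbfbdgfddcghffabhbg
  21 |  33 | g
  22 |  20 | gfddcghffabhbg
  23 |  11 | ghfafbfbdgfddcghffabhbg
  24 |  25 | ghffabhbg
  25 |   4 | ghhhchfghfafbfbdgfddcghffabhbg
  26 |  31 | hbg
  27 |   1 | hcaghhhchfghfafbfbdgfddcghffabhbg
  28 |   7 | hchfghfafbfbdgfddcghffabhbg
  29 |  12 | hfafbfbdgfddcghffabhbg
  30 |  26 | hffabhbg
  31 |   9 | hfghfafbfbdgfddcghffabhbg
  32 |   6 | hhchfghfafbfbdgfddcghffabhbg
  33 |   5 | hhhchfghfafbfbdgfddcghffabhbg

[29, 14, 3, 18, 16, 32, 30, 2, 24, 8, 23, 22, 19, 28, 13, 17, 15, 21, 27, 10, 0, 33, 20, 11, 25, 4, 31, 1, 7, 12, 26, 9, 6, 5]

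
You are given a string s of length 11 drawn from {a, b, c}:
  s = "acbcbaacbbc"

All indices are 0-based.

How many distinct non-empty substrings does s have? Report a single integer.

sorted suffixes:
  #0 SA[0]=5  'aacbbc'
  #1 SA[1]=6  'acbbc'
  #2 SA[2]=0  'acbcbaacbbc'
  #3 SA[3]=4  'baacbbc'
  #4 SA[4]=8  'bbc'
  #5 SA[5]=9  'bc'
  #6 SA[6]=2  'bcbaacbbc'
  #7 SA[7]=10  'c'
  #8 SA[8]=3  'cbaacbbc'
  #9 SA[9]=7  'cbbc'
  #10 SA[10]=1  'cbcbaacbbc'

SA = [5, 6, 0, 4, 8, 9, 2, 10, 3, 7, 1]
i: (SA[i-1],SA[i]) lcp shared
  1: (5,6) 1 'a'
  2: (6,0) 3 'acb'
  3: (0,4) 0 ''
  4: (4,8) 1 'b'
  5: (8,9) 1 'b'
  6: (9,2) 2 'bc'
  7: (2,10) 0 ''
  8: (10,3) 1 'c'
  9: (3,7) 2 'cb'
  10: (7,1) 2 'cb'

n(n+1)/2 = 11·12/2 = 66
Σ LCP = 0 + 1 + 3 + 0 + 1 + 1 + 2 + 0 + 1 + 2 + 2 = 13
distinct = 66 − 13 = 53

53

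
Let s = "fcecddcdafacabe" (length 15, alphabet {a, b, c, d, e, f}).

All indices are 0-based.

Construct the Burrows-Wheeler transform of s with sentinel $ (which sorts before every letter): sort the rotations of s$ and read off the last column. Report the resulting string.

ecfdaadefcdcbca$

rank  rotation          last
    0  $fcecddcdafacabe  e
    1  abe$fcecddcdafac  c
    2  acabe$fcecddcdaf  f
    3  afacabe$fcecddcd  d
    4  be$fcecddcdafaca  a
    5  cabe$fcecddcdafa  a
    6  cdafacabe$fcecdd  d
    7  cddcdafacabe$fce  e
    8  cecddcdafacabe$f  f
    9  dafacabe$fcecddc  c
   10  dcdafacabe$fcecd  d
   11  ddcdafacabe$fcec  c
   12  e$fcecddcdafacab  b
   13  ecddcdafacabe$fc  c
   14  facabe$fcecddcda  a
   15  fcecddcdafacabe$  $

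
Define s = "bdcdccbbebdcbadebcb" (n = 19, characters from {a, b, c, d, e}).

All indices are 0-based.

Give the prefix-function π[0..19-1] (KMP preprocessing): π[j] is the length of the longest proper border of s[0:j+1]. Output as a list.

π[0] = 0
j=1 s[j]='d': π[1]=0 (border '')
j=2 s[j]='c': π[2]=0 (border '')
j=3 s[j]='d': π[3]=0 (border '')
j=4 s[j]='c': π[4]=0 (border '')
j=5 s[j]='c': π[5]=0 (border '')
j=6 s[j]='b': π[6]=1 (border 'b')
j=7 s[j]='b': k: 1→0; π[7]=1 (border 'b')
j=8 s[j]='e': k: 1→0; π[8]=0 (border '')
j=9 s[j]='b': π[9]=1 (border 'b')
j=10 s[j]='d': π[10]=2 (border 'bd')
j=11 s[j]='c': π[11]=3 (border 'bdc')
j=12 s[j]='b': k: 3→0; π[12]=1 (border 'b')
j=13 s[j]='a': k: 1→0; π[13]=0 (border '')
j=14 s[j]='d': π[14]=0 (border '')
j=15 s[j]='e': π[15]=0 (border '')
j=16 s[j]='b': π[16]=1 (border 'b')
j=17 s[j]='c': k: 1→0; π[17]=0 (border '')
j=18 s[j]='b': π[18]=1 (border 'b')

[0, 0, 0, 0, 0, 0, 1, 1, 0, 1, 2, 3, 1, 0, 0, 0, 1, 0, 1]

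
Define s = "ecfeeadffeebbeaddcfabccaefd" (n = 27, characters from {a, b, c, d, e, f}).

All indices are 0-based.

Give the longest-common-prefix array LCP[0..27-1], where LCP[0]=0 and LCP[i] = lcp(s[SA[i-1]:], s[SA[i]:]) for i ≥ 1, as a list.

rank→(start, suffix):
  0 → (19, 'abccaefd')
  1 → (14, 'addcfabccaefd')
  2 → (5, 'adffeebbeaddcfabccaefd')
  3 → (23, 'aefd')
  4 → (11, 'bbeaddcfabccaefd')
  5 → (20, 'bccaefd')
  6 → (12, 'beaddcfabccaefd')
  7 → (22, 'caefd')
  8 → (21, 'ccaefd')
  9 → (17, 'cfabccaefd')
  10 → (1, 'cfeeadffeebbeaddcfabccaefd')
  11 → (26, 'd')
  12 → (16, 'dcfabccaefd')
  13 → (15, 'ddcfabccaefd')
  14 → (6, 'dffeebbeaddcfabccaefd')
  15 → (13, 'eaddcfabccaefd')
  16 → (4, 'eadffeebbeaddcfabccaefd')
  17 → (10, 'ebbeaddcfabccaefd')
  18 → (0, 'ecfeeadffeebbeaddcfabccaefd')
  19 → (3, 'eeadffeebbeaddcfabccaefd')
  20 → (9, 'eebbeaddcfabccaefd')
  21 → (24, 'efd')
  22 → (18, 'fabccaefd')
  23 → (25, 'fd')
  24 → (2, 'feeadffeebbeaddcfabccaefd')
  25 → (8, 'feebbeaddcfabccaefd')
  26 → (7, 'ffeebbeaddcfabccaefd')

SA = [19, 14, 5, 23, 11, 20, 12, 22, 21, 17, 1, 26, 16, 15, 6, 13, 4, 10, 0, 3, 9, 24, 18, 25, 2, 8, 7]
rank  pair      lcp
   1  s[19:],s[14:]  1  'a'
   2  s[14:],s[5:]  2  'ad'
   3  s[5:],s[23:]  1  'a'
   4  s[23:],s[11:]  0  ''
   5  s[11:],s[20:]  1  'b'
   6  s[20:],s[12:]  1  'b'
   7  s[12:],s[22:]  0  ''
   8  s[22:],s[21:]  1  'c'
   9  s[21:],s[17:]  1  'c'
  10  s[17:],s[1:]  2  'cf'
  11  s[1:],s[26:]  0  ''
  12  s[26:],s[16:]  1  'd'
  13  s[16:],s[15:]  1  'd'
  14  s[15:],s[6:]  1  'd'
  15  s[6:],s[13:]  0  ''
  16  s[13:],s[4:]  3  'ead'
  17  s[4:],s[10:]  1  'e'
  18  s[10:],s[0:]  1  'e'
  19  s[0:],s[3:]  1  'e'
  20  s[3:],s[9:]  2  'ee'
  21  s[9:],s[24:]  1  'e'
  22  s[24:],s[18:]  0  ''
  23  s[18:],s[25:]  1  'f'
  24  s[25:],s[2:]  1  'f'
  25  s[2:],s[8:]  3  'fee'
  26  s[8:],s[7:]  1  'f'

[0, 1, 2, 1, 0, 1, 1, 0, 1, 1, 2, 0, 1, 1, 1, 0, 3, 1, 1, 1, 2, 1, 0, 1, 1, 3, 1]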